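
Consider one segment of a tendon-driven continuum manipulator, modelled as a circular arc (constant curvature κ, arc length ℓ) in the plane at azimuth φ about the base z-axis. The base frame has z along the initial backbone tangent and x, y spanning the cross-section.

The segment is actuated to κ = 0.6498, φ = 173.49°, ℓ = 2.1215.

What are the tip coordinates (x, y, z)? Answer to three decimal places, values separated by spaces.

-1.237 0.141 1.511

θ = κ·ℓ = 0.6498 × 2.1215 = 1.37855 rad
ρ = (1 − cos θ)/κ = (1 − 0.19106)/0.6498 = 1.24490
z = sin θ / κ = 0.98158/0.6498 = 1.51058
x = ρ cos φ = 1.24490 × cos(173.49°) = -1.23687
y = ρ sin φ = 1.24490 × sin(173.49°) = 0.14114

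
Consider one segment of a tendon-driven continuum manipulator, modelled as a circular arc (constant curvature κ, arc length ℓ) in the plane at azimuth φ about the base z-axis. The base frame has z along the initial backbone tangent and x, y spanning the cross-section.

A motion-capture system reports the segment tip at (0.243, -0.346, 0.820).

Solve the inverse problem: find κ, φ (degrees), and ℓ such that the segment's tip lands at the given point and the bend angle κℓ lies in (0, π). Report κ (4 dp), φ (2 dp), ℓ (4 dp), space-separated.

ρ = √(x²+y²) = √(0.243² + -0.346²) = 0.42281
φ = atan2(y, x) mod 360° = atan2(-0.346, 0.243) = 305.0808°
|p|² = ρ² + z² = 0.42281² + 0.820² = 0.85116
κ = 2ρ / |p|² = 2×0.42281 / 0.85116 = 0.99348
θ = 2·atan2(ρ, z) = 2·atan2(0.42281, 0.820) = 0.95213 rad
ℓ = θ/κ = 0.95213/0.99348 = 0.95838

0.9935 305.08 0.9584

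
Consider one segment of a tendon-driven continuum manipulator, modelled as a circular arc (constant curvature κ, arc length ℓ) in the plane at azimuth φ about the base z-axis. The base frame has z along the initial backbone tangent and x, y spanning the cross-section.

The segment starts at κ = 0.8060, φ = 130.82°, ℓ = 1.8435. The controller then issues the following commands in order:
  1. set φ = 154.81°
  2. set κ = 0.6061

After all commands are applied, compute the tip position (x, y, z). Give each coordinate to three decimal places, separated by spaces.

-0.839 0.395 1.483

initial: κ=0.8060, φ=130.82°, ℓ=1.8435
cmd 1: set φ=154.81° → (κ,φ,ℓ)=(0.8060,154.81°,1.8435) → tip=(-1.0275,0.4833,1.2362)
cmd 2: set κ=0.6061 → (κ,φ,ℓ)=(0.6061,154.81°,1.8435) → tip=(-0.8390,0.3946,1.4832)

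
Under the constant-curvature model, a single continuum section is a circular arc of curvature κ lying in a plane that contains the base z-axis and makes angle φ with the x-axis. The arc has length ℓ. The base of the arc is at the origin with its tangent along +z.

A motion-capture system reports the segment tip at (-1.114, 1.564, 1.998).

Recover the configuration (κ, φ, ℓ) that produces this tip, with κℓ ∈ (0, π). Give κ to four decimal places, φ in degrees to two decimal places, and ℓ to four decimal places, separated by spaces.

0.5001 125.46 3.0615

ρ = √(x²+y²) = √(-1.114² + 1.564²) = 1.92018
φ = atan2(y, x) mod 360° = atan2(1.564, -1.114) = 125.4614°
|p|² = ρ² + z² = 1.92018² + 1.998² = 7.67910
κ = 2ρ / |p|² = 2×1.92018 / 7.67910 = 0.50011
θ = 2·atan2(ρ, z) = 2·atan2(1.92018, 1.998) = 1.53108 rad
ℓ = θ/κ = 1.53108/0.50011 = 3.06151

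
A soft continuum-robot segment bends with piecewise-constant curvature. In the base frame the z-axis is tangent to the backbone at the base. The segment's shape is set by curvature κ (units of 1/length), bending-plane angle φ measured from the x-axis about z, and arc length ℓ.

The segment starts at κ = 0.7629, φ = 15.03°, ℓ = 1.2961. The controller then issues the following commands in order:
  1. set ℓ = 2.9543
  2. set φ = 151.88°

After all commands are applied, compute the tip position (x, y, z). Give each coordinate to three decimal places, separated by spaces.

initial: κ=0.7629, φ=15.03°, ℓ=1.2961
cmd 1: set ℓ=2.9543 → (κ,φ,ℓ)=(0.7629,15.03°,2.9543) → tip=(2.0650,0.5545,1.0167)
cmd 2: set φ=151.88° → (κ,φ,ℓ)=(0.7629,151.88°,2.9543) → tip=(-1.8857,1.0077,1.0167)

-1.886 1.008 1.017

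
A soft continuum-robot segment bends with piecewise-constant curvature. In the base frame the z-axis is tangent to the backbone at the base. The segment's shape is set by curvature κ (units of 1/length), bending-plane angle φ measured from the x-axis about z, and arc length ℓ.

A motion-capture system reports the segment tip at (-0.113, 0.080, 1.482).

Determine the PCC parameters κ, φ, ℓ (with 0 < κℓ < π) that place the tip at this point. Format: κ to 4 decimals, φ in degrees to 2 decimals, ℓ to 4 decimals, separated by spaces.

ρ = √(x²+y²) = √(-0.113² + 0.080²) = 0.13845
φ = atan2(y, x) mod 360° = atan2(0.080, -0.113) = 144.7029°
|p|² = ρ² + z² = 0.13845² + 1.482² = 2.21549
κ = 2ρ / |p|² = 2×0.13845 / 2.21549 = 0.12499
θ = 2·atan2(ρ, z) = 2·atan2(0.13845, 1.482) = 0.18630 rad
ℓ = θ/κ = 0.18630/0.12499 = 1.49061

0.1250 144.70 1.4906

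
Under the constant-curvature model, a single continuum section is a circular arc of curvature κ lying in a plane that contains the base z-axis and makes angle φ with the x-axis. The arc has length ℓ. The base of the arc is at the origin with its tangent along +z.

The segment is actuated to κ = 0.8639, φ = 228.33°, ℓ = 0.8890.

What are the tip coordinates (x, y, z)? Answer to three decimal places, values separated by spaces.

-0.216 -0.243 0.804

θ = κ·ℓ = 0.8639 × 0.8890 = 0.76801 rad
ρ = (1 − cos θ)/κ = (1 − 0.71930)/0.8639 = 0.32493
z = sin θ / κ = 0.69470/0.8639 = 0.80415
x = ρ cos φ = 0.32493 × cos(228.33°) = -0.21602
y = ρ sin φ = 0.32493 × sin(228.33°) = -0.24272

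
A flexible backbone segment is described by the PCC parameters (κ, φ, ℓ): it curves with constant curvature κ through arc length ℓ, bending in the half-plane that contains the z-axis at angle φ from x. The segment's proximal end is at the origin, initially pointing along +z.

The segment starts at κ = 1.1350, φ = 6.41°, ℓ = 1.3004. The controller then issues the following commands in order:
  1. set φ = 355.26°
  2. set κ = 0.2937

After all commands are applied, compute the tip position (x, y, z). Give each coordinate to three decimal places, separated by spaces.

initial: κ=1.1350, φ=6.41°, ℓ=1.3004
cmd 1: set φ=355.26° → (κ,φ,ℓ)=(1.1350,355.26°,1.3004) → tip=(0.7949,-0.0659,0.8771)
cmd 2: set κ=0.2937 → (κ,φ,ℓ)=(0.2937,355.26°,1.3004) → tip=(0.2445,-0.0203,1.2690)

0.244 -0.020 1.269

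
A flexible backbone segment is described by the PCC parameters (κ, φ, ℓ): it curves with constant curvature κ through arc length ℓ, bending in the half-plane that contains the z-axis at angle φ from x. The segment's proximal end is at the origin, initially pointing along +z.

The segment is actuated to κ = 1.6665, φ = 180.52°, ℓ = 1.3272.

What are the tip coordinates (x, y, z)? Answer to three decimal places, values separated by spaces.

-0.959 -0.009 0.481

θ = κ·ℓ = 1.6665 × 1.3272 = 2.21178 rad
ρ = (1 − cos θ)/κ = (1 − -0.59798)/1.6665 = 0.95889
z = sin θ / κ = 0.80151/1.6665 = 0.48095
x = ρ cos φ = 0.95889 × cos(180.52°) = -0.95885
y = ρ sin φ = 0.95889 × sin(180.52°) = -0.00870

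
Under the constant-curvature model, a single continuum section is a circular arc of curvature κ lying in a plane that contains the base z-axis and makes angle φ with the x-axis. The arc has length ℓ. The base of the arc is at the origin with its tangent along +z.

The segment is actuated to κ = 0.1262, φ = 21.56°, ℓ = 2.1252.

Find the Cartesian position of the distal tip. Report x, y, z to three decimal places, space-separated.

0.263 0.104 2.100

θ = κ·ℓ = 0.1262 × 2.1252 = 0.26820 rad
ρ = (1 − cos θ)/κ = (1 − 0.96425)/0.1262 = 0.28329
z = sin θ / κ = 0.26500/0.1262 = 2.09981
x = ρ cos φ = 0.28329 × cos(21.56°) = 0.26346
y = ρ sin φ = 0.28329 × sin(21.56°) = 0.10410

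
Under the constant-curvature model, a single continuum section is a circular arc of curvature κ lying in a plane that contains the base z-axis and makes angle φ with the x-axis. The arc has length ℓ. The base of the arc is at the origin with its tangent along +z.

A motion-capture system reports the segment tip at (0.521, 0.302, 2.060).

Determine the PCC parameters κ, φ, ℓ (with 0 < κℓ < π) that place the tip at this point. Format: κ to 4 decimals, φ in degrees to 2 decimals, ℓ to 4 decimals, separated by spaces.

0.2615 30.10 2.1754

ρ = √(x²+y²) = √(0.521² + 0.302²) = 0.60220
φ = atan2(y, x) mod 360° = atan2(0.302, 0.521) = 30.0989°
|p|² = ρ² + z² = 0.60220² + 2.060² = 4.60624
κ = 2ρ / |p|² = 2×0.60220 / 4.60624 = 0.26147
θ = 2·atan2(ρ, z) = 2·atan2(0.60220, 2.060) = 0.56881 rad
ℓ = θ/κ = 0.56881/0.26147 = 2.17543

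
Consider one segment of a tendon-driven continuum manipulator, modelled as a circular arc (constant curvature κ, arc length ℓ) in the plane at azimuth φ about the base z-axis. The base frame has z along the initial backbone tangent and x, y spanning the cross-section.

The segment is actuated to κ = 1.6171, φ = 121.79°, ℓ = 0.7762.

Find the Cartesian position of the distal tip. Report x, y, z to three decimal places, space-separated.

-0.225 0.362 0.588

θ = κ·ℓ = 1.6171 × 0.7762 = 1.25519 rad
ρ = (1 − cos θ)/κ = (1 − 0.31039)/1.6171 = 0.42645
z = sin θ / κ = 0.95061/1.6171 = 0.58785
x = ρ cos φ = 0.42645 × cos(121.79°) = -0.22466
y = ρ sin φ = 0.42645 × sin(121.79°) = 0.36247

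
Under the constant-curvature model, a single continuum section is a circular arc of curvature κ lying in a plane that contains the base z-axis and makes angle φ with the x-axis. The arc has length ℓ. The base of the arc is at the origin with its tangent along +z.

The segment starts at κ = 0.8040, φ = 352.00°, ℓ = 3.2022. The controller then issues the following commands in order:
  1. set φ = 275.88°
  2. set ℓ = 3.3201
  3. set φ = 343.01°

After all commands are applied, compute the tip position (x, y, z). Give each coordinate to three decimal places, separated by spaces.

2.249 -0.687 0.566

initial: κ=0.8040, φ=352.00°, ℓ=3.2022
cmd 1: set φ=275.88° → (κ,φ,ℓ)=(0.8040,275.88°,3.2022) → tip=(0.2349,-2.2809,0.6681)
cmd 2: set ℓ=3.3201 → (κ,φ,ℓ)=(0.8040,275.88°,3.3201) → tip=(0.2409,-2.3391,0.5658)
cmd 3: set φ=343.01° → (κ,φ,ℓ)=(0.8040,343.01°,3.3201) → tip=(2.2488,-0.6871,0.5658)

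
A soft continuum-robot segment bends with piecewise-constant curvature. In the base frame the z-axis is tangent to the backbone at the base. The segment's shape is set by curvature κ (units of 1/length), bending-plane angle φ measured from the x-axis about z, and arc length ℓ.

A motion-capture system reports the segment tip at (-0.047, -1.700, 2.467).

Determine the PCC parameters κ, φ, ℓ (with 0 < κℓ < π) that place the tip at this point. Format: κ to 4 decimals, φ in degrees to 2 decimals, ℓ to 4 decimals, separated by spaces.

ρ = √(x²+y²) = √(-0.047² + -1.700²) = 1.70065
φ = atan2(y, x) mod 360° = atan2(-1.700, -0.047) = 268.4163°
|p|² = ρ² + z² = 1.70065² + 2.467² = 8.97830
κ = 2ρ / |p|² = 2×1.70065 / 8.97830 = 0.37884
θ = 2·atan2(ρ, z) = 2·atan2(1.70065, 2.467) = 1.20710 rad
ℓ = θ/κ = 1.20710/0.37884 = 3.18634

0.3788 268.42 3.1863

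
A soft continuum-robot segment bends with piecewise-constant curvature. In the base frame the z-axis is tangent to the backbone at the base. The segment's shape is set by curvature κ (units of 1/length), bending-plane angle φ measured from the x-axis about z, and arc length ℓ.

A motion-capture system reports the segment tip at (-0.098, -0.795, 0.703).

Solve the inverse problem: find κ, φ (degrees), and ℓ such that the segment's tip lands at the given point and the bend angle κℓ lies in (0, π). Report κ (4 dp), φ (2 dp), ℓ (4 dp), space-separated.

ρ = √(x²+y²) = √(-0.098² + -0.795²) = 0.80102
φ = atan2(y, x) mod 360° = atan2(-0.795, -0.098) = 262.9726°
|p|² = ρ² + z² = 0.80102² + 0.703² = 1.13584
κ = 2ρ / |p|² = 2×0.80102 / 1.13584 = 1.41044
θ = 2·atan2(ρ, z) = 2·atan2(0.80102, 0.703) = 1.70095 rad
ℓ = θ/κ = 1.70095/1.41044 = 1.20597

1.4104 262.97 1.2060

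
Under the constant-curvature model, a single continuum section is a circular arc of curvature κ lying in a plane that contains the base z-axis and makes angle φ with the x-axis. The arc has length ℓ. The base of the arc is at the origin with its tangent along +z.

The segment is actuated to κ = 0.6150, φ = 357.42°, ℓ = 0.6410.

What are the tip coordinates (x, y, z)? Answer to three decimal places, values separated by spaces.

θ = κ·ℓ = 0.6150 × 0.6410 = 0.39421 rad
ρ = (1 − cos θ)/κ = (1 − 0.92330)/0.6150 = 0.12472
z = sin θ / κ = 0.38408/0.6150 = 0.62453
x = ρ cos φ = 0.12472 × cos(357.42°) = 0.12459
y = ρ sin φ = 0.12472 × sin(357.42°) = -0.00561

0.125 -0.006 0.625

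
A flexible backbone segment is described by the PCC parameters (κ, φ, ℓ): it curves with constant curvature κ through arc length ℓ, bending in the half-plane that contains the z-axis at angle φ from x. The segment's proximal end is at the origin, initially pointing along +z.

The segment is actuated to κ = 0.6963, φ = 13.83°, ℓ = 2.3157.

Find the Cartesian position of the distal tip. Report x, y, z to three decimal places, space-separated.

1.453 0.358 1.435

θ = κ·ℓ = 0.6963 × 2.3157 = 1.61242 rad
ρ = (1 − cos θ)/κ = (1 − -0.04161)/0.6963 = 1.49593
z = sin θ / κ = 0.99913/0.6963 = 1.43492
x = ρ cos φ = 1.49593 × cos(13.83°) = 1.45256
y = ρ sin φ = 1.49593 × sin(13.83°) = 0.35759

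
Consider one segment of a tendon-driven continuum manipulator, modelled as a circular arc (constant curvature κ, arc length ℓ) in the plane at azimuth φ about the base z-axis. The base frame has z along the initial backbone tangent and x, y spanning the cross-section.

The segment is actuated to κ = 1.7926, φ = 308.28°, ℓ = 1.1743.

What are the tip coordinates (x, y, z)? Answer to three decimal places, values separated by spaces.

θ = κ·ℓ = 1.7926 × 1.1743 = 2.10505 rad
ρ = (1 − cos θ)/κ = (1 − -0.50920)/1.7926 = 0.84191
z = sin θ / κ = 0.86065/1.7926 = 0.48011
x = ρ cos φ = 0.84191 × cos(308.28°) = 0.52156
y = ρ sin φ = 0.84191 × sin(308.28°) = -0.66089

0.522 -0.661 0.480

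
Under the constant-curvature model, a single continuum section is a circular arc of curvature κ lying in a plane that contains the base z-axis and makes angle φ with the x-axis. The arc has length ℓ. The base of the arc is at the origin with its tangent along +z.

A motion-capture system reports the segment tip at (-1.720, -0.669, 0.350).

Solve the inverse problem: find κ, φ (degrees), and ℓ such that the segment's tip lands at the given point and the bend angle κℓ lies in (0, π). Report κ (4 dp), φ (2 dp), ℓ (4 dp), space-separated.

1.0461 201.25 2.6449

ρ = √(x²+y²) = √(-1.720² + -0.669²) = 1.84552
φ = atan2(y, x) mod 360° = atan2(-0.669, -1.720) = 201.2537°
|p|² = ρ² + z² = 1.84552² + 0.350² = 3.52846
κ = 2ρ / |p|² = 2×1.84552 / 3.52846 = 1.04608
θ = 2·atan2(ρ, z) = 2·atan2(1.84552, 0.350) = 2.76675 rad
ℓ = θ/κ = 2.76675/1.04608 = 2.64487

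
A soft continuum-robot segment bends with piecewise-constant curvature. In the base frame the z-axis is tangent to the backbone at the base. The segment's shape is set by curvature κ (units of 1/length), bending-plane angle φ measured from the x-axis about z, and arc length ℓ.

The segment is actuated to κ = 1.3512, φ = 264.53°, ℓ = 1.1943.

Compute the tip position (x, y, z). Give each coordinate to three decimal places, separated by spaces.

θ = κ·ℓ = 1.3512 × 1.1943 = 1.61374 rad
ρ = (1 − cos θ)/κ = (1 − -0.04293)/1.3512 = 0.77185
z = sin θ / κ = 0.99908/1.3512 = 0.73940
x = ρ cos φ = 0.77185 × cos(264.53°) = -0.07358
y = ρ sin φ = 0.77185 × sin(264.53°) = -0.76834

-0.074 -0.768 0.739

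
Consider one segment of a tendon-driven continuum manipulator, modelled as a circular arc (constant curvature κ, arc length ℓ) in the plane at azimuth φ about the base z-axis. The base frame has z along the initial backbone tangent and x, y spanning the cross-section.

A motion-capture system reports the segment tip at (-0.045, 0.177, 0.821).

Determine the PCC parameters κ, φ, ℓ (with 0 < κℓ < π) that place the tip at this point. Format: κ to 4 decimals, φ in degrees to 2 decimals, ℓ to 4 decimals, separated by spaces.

0.5163 104.26 0.8478

ρ = √(x²+y²) = √(-0.045² + 0.177²) = 0.18263
φ = atan2(y, x) mod 360° = atan2(0.177, -0.045) = 104.2645°
|p|² = ρ² + z² = 0.18263² + 0.821² = 0.70739
κ = 2ρ / |p|² = 2×0.18263 / 0.70739 = 0.51635
θ = 2·atan2(ρ, z) = 2·atan2(0.18263, 0.821) = 0.43777 rad
ℓ = θ/κ = 0.43777/0.51635 = 0.84782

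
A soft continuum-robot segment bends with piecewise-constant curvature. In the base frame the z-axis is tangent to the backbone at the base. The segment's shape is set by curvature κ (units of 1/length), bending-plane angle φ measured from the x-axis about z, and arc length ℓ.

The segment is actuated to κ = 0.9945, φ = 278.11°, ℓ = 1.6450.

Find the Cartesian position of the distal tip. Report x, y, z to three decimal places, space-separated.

θ = κ·ℓ = 0.9945 × 1.6450 = 1.63595 rad
ρ = (1 − cos θ)/κ = (1 − -0.06511)/0.9945 = 1.07100
z = sin θ / κ = 0.99788/0.9945 = 1.00340
x = ρ cos φ = 1.07100 × cos(278.11°) = 0.15109
y = ρ sin φ = 1.07100 × sin(278.11°) = -1.06029

0.151 -1.060 1.003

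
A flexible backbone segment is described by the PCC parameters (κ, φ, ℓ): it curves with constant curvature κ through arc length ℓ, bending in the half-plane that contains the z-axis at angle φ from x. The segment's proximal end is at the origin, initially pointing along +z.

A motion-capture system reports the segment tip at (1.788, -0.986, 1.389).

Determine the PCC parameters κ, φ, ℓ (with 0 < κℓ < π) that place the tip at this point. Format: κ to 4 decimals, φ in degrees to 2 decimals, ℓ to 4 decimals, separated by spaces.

ρ = √(x²+y²) = √(1.788² + -0.986²) = 2.04185
φ = atan2(y, x) mod 360° = atan2(-0.986, 1.788) = 331.1253°
|p|² = ρ² + z² = 2.04185² + 1.389² = 6.09846
κ = 2ρ / |p|² = 2×2.04185 / 6.09846 = 0.66963
θ = 2·atan2(ρ, z) = 2·atan2(2.04185, 1.389) = 1.94688 rad
ℓ = θ/κ = 1.94688/0.66963 = 2.90740

0.6696 331.13 2.9074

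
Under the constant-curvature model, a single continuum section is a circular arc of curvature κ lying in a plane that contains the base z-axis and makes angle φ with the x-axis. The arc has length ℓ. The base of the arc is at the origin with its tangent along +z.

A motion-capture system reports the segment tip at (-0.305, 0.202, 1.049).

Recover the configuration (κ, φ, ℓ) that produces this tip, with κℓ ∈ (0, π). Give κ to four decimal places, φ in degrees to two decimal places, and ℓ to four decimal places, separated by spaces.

0.5928 146.48 1.1321

ρ = √(x²+y²) = √(-0.305² + 0.202²) = 0.36583
φ = atan2(y, x) mod 360° = atan2(0.202, -0.305) = 146.4837°
|p|² = ρ² + z² = 0.36583² + 1.049² = 1.23423
κ = 2ρ / |p|² = 2×0.36583 / 1.23423 = 0.59280
θ = 2·atan2(ρ, z) = 2·atan2(0.36583, 1.049) = 0.67110 rad
ℓ = θ/κ = 0.67110/0.59280 = 1.13208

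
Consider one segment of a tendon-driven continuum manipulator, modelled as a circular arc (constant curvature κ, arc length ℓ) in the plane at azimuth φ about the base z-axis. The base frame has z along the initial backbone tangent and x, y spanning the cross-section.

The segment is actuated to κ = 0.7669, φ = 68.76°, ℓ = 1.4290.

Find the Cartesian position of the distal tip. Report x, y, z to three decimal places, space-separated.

θ = κ·ℓ = 0.7669 × 1.4290 = 1.09590 rad
ρ = (1 − cos θ)/κ = (1 − 0.45725)/0.7669 = 0.70772
z = sin θ / κ = 0.88934/0.7669 = 1.15966
x = ρ cos φ = 0.70772 × cos(68.76°) = 0.25639
y = ρ sin φ = 0.70772 × sin(68.76°) = 0.65965

0.256 0.660 1.160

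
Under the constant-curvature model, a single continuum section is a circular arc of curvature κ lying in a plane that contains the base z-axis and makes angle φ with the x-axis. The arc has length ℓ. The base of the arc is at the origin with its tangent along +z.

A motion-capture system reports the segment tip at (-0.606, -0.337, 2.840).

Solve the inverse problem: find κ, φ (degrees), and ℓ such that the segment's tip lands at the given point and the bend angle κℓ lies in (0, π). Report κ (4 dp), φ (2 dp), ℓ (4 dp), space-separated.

0.1623 209.08 2.9516

ρ = √(x²+y²) = √(-0.606² + -0.337²) = 0.69340
φ = atan2(y, x) mod 360° = atan2(-0.337, -0.606) = 209.0787°
|p|² = ρ² + z² = 0.69340² + 2.840² = 8.54641
κ = 2ρ / |p|² = 2×0.69340 / 8.54641 = 0.16227
θ = 2·atan2(ρ, z) = 2·atan2(0.69340, 2.840) = 0.47894 rad
ℓ = θ/κ = 0.47894/0.16227 = 2.95155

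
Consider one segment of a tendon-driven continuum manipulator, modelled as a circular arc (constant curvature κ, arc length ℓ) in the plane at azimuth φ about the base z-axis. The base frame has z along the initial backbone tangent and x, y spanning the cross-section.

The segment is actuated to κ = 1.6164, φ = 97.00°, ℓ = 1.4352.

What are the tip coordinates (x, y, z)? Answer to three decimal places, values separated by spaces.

θ = κ·ℓ = 1.6164 × 1.4352 = 2.31986 rad
ρ = (1 − cos θ)/κ = (1 − -0.68095)/1.6164 = 1.03994
z = sin θ / κ = 0.73233/1.6164 = 0.45306
x = ρ cos φ = 1.03994 × cos(97.00°) = -0.12674
y = ρ sin φ = 1.03994 × sin(97.00°) = 1.03218

-0.127 1.032 0.453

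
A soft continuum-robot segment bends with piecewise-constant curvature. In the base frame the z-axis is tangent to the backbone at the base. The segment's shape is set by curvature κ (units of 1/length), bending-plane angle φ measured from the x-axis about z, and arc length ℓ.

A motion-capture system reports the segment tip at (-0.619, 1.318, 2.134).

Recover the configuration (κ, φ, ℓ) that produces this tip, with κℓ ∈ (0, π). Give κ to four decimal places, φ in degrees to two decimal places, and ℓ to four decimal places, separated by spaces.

0.4363 115.16 2.7445

ρ = √(x²+y²) = √(-0.619² + 1.318²) = 1.45612
φ = atan2(y, x) mod 360° = atan2(1.318, -0.619) = 115.1571°
|p|² = ρ² + z² = 1.45612² + 2.134² = 6.67424
κ = 2ρ / |p|² = 2×1.45612 / 6.67424 = 0.43634
θ = 2·atan2(ρ, z) = 2·atan2(1.45612, 2.134) = 1.19755 rad
ℓ = θ/κ = 1.19755/0.43634 = 2.74454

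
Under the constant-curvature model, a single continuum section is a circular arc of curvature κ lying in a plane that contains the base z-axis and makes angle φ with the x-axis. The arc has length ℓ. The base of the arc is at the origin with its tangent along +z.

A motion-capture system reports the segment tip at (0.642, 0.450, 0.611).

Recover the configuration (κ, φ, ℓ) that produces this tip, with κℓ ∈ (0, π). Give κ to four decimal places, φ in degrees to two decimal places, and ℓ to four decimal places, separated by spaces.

ρ = √(x²+y²) = √(0.642² + 0.450²) = 0.78401
φ = atan2(y, x) mod 360° = atan2(0.450, 0.642) = 35.0279°
|p|² = ρ² + z² = 0.78401² + 0.611² = 0.98798
κ = 2ρ / |p|² = 2×0.78401 / 0.98798 = 1.58708
θ = 2·atan2(ρ, z) = 2·atan2(0.78401, 0.611) = 1.81757 rad
ℓ = θ/κ = 1.81757/1.58708 = 1.14523

1.5871 35.03 1.1452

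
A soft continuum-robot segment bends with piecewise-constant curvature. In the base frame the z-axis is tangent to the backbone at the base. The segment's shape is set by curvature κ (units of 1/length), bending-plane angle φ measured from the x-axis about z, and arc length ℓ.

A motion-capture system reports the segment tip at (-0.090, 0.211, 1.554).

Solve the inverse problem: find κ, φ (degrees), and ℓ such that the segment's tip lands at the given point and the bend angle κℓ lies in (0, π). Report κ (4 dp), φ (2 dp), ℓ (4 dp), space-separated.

0.1859 113.10 1.5765

ρ = √(x²+y²) = √(-0.090² + 0.211²) = 0.22939
φ = atan2(y, x) mod 360° = atan2(0.211, -0.090) = 113.1002°
|p|² = ρ² + z² = 0.22939² + 1.554² = 2.46754
κ = 2ρ / |p|² = 2×0.22939 / 2.46754 = 0.18593
θ = 2·atan2(ρ, z) = 2·atan2(0.22939, 1.554) = 0.29311 rad
ℓ = θ/κ = 0.29311/0.18593 = 1.57648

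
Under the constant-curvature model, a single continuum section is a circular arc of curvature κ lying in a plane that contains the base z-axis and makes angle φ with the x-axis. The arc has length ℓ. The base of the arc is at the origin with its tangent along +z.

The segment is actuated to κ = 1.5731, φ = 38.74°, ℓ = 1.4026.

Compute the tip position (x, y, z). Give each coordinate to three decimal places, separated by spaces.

θ = κ·ℓ = 1.5731 × 1.4026 = 2.20643 rad
ρ = (1 − cos θ)/κ = (1 − -0.59369)/1.5731 = 1.01309
z = sin θ / κ = 0.80470/1.5731 = 0.51153
x = ρ cos φ = 1.01309 × cos(38.74°) = 0.79020
y = ρ sin φ = 1.01309 × sin(38.74°) = 0.63398

0.790 0.634 0.512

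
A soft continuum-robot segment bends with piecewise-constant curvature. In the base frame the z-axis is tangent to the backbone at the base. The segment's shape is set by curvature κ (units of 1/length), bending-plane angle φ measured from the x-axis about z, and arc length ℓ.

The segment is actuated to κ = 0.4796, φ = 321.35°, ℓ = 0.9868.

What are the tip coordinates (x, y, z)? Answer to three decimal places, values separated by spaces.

0.179 -0.143 0.950

θ = κ·ℓ = 0.4796 × 0.9868 = 0.47327 rad
ρ = (1 − cos θ)/κ = (1 − 0.89008)/0.4796 = 0.22918
z = sin θ / κ = 0.45580/0.4796 = 0.95037
x = ρ cos φ = 0.22918 × cos(321.35°) = 0.17899
y = ρ sin φ = 0.22918 × sin(321.35°) = -0.14314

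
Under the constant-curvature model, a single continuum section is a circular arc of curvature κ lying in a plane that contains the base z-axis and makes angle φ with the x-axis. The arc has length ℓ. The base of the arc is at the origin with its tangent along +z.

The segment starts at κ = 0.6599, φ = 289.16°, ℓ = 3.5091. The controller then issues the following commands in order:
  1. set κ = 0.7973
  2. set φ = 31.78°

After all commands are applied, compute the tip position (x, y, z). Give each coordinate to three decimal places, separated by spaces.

2.070 1.282 0.423

initial: κ=0.6599, φ=289.16°, ℓ=3.5091
cmd 1: set κ=0.7973 → (κ,φ,ℓ)=(0.7973,289.16°,3.5091) → tip=(0.7992,-2.3002,0.4227)
cmd 2: set φ=31.78° → (κ,φ,ℓ)=(0.7973,31.78°,3.5091) → tip=(2.0700,1.2825,0.4227)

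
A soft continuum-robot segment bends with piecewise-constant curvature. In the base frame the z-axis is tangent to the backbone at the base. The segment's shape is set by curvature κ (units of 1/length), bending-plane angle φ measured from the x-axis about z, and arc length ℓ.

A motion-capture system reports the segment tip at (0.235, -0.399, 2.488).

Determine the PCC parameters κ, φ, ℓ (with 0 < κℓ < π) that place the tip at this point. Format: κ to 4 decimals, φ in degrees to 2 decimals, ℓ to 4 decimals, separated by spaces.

ρ = √(x²+y²) = √(0.235² + -0.399²) = 0.46306
φ = atan2(y, x) mod 360° = atan2(-0.399, 0.235) = 300.4969°
|p|² = ρ² + z² = 0.46306² + 2.488² = 6.40457
κ = 2ρ / |p|² = 2×0.46306 / 6.40457 = 0.14460
θ = 2·atan2(ρ, z) = 2·atan2(0.46306, 2.488) = 0.36803 rad
ℓ = θ/κ = 0.36803/0.14460 = 2.54506

0.1446 300.50 2.5451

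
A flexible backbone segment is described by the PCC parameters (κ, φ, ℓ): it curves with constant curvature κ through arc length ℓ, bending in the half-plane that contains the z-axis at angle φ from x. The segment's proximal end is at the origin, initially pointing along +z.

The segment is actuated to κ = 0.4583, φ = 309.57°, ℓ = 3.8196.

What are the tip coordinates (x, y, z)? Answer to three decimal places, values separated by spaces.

1.638 -1.983 2.147

θ = κ·ℓ = 0.4583 × 3.8196 = 1.75052 rad
ρ = (1 − cos θ)/κ = (1 − -0.17876)/0.4583 = 2.57203
z = sin θ / κ = 0.98389/0.4583 = 2.14683
x = ρ cos φ = 2.57203 × cos(309.57°) = 1.63843
y = ρ sin φ = 2.57203 × sin(309.57°) = -1.98264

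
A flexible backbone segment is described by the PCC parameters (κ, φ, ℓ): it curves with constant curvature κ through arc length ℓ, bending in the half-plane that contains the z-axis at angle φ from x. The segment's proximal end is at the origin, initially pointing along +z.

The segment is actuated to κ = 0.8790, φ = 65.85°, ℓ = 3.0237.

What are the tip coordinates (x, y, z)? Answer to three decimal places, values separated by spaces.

θ = κ·ℓ = 0.8790 × 3.0237 = 2.65783 rad
ρ = (1 − cos θ)/κ = (1 − -0.88525)/0.8790 = 2.14477
z = sin θ / κ = 0.46511/0.8790 = 0.52914
x = ρ cos φ = 2.14477 × cos(65.85°) = 0.87748
y = ρ sin φ = 2.14477 × sin(65.85°) = 1.95705

0.877 1.957 0.529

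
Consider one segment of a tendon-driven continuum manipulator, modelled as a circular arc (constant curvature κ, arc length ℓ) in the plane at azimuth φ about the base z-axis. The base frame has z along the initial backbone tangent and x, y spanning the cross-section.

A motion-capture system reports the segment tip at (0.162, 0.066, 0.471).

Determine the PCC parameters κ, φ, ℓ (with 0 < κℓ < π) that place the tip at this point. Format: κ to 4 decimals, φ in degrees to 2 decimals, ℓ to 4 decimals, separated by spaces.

1.3859 22.17 0.5132

ρ = √(x²+y²) = √(0.162² + 0.066²) = 0.17493
φ = atan2(y, x) mod 360° = atan2(0.066, 0.162) = 22.1663°
|p|² = ρ² + z² = 0.17493² + 0.471² = 0.25244
κ = 2ρ / |p|² = 2×0.17493 / 0.25244 = 1.38590
θ = 2·atan2(ρ, z) = 2·atan2(0.17493, 0.471) = 0.71122 rad
ℓ = θ/κ = 0.71122/1.38590 = 0.51318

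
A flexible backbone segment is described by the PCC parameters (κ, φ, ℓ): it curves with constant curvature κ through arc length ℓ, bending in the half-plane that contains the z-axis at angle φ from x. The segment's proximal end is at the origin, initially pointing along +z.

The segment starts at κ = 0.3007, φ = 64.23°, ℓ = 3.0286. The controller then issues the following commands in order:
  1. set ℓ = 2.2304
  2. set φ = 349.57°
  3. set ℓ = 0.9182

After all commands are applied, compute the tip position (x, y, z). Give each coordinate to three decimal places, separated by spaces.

initial: κ=0.3007, φ=64.23°, ℓ=3.0286
cmd 1: set ℓ=2.2304 → (κ,φ,ℓ)=(0.3007,64.23°,2.2304) → tip=(0.3132,0.6487,2.0669)
cmd 2: set φ=349.57° → (κ,φ,ℓ)=(0.3007,349.57°,2.2304) → tip=(0.7084,-0.1304,2.0669)
cmd 3: set ℓ=0.9182 → (κ,φ,ℓ)=(0.3007,349.57°,0.9182) → tip=(0.1239,-0.0228,0.9066)

0.124 -0.023 0.907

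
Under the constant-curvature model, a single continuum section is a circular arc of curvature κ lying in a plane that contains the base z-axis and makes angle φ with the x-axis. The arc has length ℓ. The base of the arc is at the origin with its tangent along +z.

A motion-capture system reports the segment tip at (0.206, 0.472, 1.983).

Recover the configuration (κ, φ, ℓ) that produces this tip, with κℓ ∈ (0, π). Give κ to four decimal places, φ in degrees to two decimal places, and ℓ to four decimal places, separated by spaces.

ρ = √(x²+y²) = √(0.206² + 0.472²) = 0.51500
φ = atan2(y, x) mod 360° = atan2(0.472, 0.206) = 66.4216°
|p|² = ρ² + z² = 0.51500² + 1.983² = 4.19751
κ = 2ρ / |p|² = 2×0.51500 / 4.19751 = 0.24538
θ = 2·atan2(ρ, z) = 2·atan2(0.51500, 1.983) = 0.50818 rad
ℓ = θ/κ = 0.50818/0.24538 = 2.07100

0.2454 66.42 2.0710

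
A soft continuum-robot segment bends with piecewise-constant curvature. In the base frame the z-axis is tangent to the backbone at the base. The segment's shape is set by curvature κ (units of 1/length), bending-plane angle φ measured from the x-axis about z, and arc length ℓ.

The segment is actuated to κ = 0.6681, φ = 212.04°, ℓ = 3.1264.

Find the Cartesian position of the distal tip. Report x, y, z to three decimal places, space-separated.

θ = κ·ℓ = 0.6681 × 3.1264 = 2.08875 rad
ρ = (1 − cos θ)/κ = (1 − -0.49510)/0.6681 = 2.23784
z = sin θ / κ = 0.86884/0.6681 = 1.30046
x = ρ cos φ = 2.23784 × cos(212.04°) = -1.89697
y = ρ sin φ = 2.23784 × sin(212.04°) = -1.18720

-1.897 -1.187 1.300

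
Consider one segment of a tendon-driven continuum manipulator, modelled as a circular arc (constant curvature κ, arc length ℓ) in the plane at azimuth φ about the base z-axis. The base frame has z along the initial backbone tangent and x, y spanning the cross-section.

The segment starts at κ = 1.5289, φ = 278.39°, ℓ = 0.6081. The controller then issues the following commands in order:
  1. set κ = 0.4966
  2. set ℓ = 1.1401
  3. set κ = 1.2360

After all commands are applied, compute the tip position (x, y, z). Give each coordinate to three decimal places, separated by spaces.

0.099 -0.672 0.799

initial: κ=1.5289, φ=278.39°, ℓ=0.6081
cmd 1: set κ=0.4966 → (κ,φ,ℓ)=(0.4966,278.39°,0.6081) → tip=(0.0133,-0.0901,0.5989)
cmd 2: set ℓ=1.1401 → (κ,φ,ℓ)=(0.4966,278.39°,1.1401) → tip=(0.0458,-0.3109,1.0802)
cmd 3: set κ=1.2360 → (κ,φ,ℓ)=(1.2360,278.39°,1.1401) → tip=(0.0991,-0.6716,0.7985)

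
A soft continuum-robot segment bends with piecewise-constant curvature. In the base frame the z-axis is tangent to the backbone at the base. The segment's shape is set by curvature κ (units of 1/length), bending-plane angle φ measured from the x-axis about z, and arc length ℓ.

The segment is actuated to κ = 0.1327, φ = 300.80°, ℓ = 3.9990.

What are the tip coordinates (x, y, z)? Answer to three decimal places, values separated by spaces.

0.531 -0.890 3.814

θ = κ·ℓ = 0.1327 × 3.9990 = 0.53067 rad
ρ = (1 − cos θ)/κ = (1 − 0.86247)/0.1327 = 1.03640
z = sin θ / κ = 0.50611/0.1327 = 3.81393
x = ρ cos φ = 1.03640 × cos(300.80°) = 0.53068
y = ρ sin φ = 1.03640 × sin(300.80°) = -0.89023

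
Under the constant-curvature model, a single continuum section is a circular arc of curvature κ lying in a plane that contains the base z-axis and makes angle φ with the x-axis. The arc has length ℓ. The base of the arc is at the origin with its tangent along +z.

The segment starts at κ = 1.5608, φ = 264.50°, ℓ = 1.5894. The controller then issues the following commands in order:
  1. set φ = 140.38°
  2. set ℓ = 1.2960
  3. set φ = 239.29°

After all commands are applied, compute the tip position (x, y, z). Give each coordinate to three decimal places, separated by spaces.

initial: κ=1.5608, φ=264.50°, ℓ=1.5894
cmd 1: set φ=140.38° → (κ,φ,ℓ)=(1.5608,140.38°,1.5894) → tip=(-0.8831,0.7311,0.3933)
cmd 2: set ℓ=1.2960 → (κ,φ,ℓ)=(1.5608,140.38°,1.2960) → tip=(-0.7091,0.5870,0.5764)
cmd 3: set φ=239.29° → (κ,φ,ℓ)=(1.5608,239.29°,1.2960) → tip=(-0.4701,-0.7914,0.5764)

-0.470 -0.791 0.576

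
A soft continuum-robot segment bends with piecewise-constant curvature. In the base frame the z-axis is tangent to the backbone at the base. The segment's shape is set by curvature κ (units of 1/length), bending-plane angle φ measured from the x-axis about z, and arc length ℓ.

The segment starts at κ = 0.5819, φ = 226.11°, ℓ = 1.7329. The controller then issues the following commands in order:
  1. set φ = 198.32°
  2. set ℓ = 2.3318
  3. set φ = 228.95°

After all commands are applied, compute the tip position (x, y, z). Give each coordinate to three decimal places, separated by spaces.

-0.889 -1.021 1.679

initial: κ=0.5819, φ=226.11°, ℓ=1.7329
cmd 1: set φ=198.32° → (κ,φ,ℓ)=(0.5819,198.32°,1.7329) → tip=(-0.7615,-0.2521,1.4538)
cmd 2: set ℓ=2.3318 → (κ,φ,ℓ)=(0.5819,198.32°,2.3318) → tip=(-1.2851,-0.4255,1.6793)
cmd 3: set φ=228.95° → (κ,φ,ℓ)=(0.5819,228.95°,2.3318) → tip=(-0.8890,-1.0209,1.6793)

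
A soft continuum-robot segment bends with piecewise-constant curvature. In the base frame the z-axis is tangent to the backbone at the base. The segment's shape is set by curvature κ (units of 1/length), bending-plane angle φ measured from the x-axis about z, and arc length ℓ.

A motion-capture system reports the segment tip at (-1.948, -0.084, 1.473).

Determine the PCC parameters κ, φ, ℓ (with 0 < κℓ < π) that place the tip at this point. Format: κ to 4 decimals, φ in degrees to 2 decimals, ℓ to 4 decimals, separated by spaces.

ρ = √(x²+y²) = √(-1.948² + -0.084²) = 1.94981
φ = atan2(y, x) mod 360° = atan2(-0.084, -1.948) = 182.4691°
|p|² = ρ² + z² = 1.94981² + 1.473² = 5.97149
κ = 2ρ / |p|² = 2×1.94981 / 5.97149 = 0.65304
θ = 2·atan2(ρ, z) = 2·atan2(1.94981, 1.473) = 1.84762 rad
ℓ = θ/κ = 1.84762/0.65304 = 2.82926

0.6530 182.47 2.8293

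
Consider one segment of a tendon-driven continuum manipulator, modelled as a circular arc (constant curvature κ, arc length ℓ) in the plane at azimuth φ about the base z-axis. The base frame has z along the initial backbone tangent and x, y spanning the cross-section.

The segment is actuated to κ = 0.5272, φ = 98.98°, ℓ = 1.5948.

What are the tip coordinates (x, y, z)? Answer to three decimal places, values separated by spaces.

-0.099 0.624 1.413

θ = κ·ℓ = 0.5272 × 1.5948 = 0.84078 rad
ρ = (1 − cos θ)/κ = (1 − 0.66688)/0.5272 = 0.63186
z = sin θ / κ = 0.74516/0.5272 = 1.41343
x = ρ cos φ = 0.63186 × cos(98.98°) = -0.09863
y = ρ sin φ = 0.63186 × sin(98.98°) = 0.62412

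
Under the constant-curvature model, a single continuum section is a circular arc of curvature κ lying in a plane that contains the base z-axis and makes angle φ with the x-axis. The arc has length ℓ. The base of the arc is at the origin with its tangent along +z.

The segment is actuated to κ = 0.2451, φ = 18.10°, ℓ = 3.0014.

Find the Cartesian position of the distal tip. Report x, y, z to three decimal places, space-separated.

1.003 0.328 2.738

θ = κ·ℓ = 0.2451 × 3.0014 = 0.73564 rad
ρ = (1 − cos θ)/κ = (1 − 0.74140)/0.2451 = 1.05508
z = sin θ / κ = 0.67106/0.2451 = 2.73792
x = ρ cos φ = 1.05508 × cos(18.10°) = 1.00287
y = ρ sin φ = 1.05508 × sin(18.10°) = 0.32779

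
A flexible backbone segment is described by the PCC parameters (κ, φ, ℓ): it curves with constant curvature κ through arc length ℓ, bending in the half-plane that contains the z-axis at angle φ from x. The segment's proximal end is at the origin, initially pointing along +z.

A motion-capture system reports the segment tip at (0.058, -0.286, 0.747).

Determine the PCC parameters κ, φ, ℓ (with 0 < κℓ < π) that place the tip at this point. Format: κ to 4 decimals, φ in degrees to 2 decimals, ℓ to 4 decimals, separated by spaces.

ρ = √(x²+y²) = √(0.058² + -0.286²) = 0.29182
φ = atan2(y, x) mod 360° = atan2(-0.286, 0.058) = 281.4640°
|p|² = ρ² + z² = 0.29182² + 0.747² = 0.64317
κ = 2ρ / |p|² = 2×0.29182 / 0.64317 = 0.90745
θ = 2·atan2(ρ, z) = 2·atan2(0.29182, 0.747) = 0.74485 rad
ℓ = θ/κ = 0.74485/0.90745 = 0.82082

0.9075 281.46 0.8208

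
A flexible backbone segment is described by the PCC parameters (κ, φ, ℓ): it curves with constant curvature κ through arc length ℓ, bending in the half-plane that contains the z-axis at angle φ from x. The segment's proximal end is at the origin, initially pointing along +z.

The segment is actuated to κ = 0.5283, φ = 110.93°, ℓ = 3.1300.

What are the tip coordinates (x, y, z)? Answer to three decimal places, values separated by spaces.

-0.732 1.914 1.886

θ = κ·ℓ = 0.5283 × 3.1300 = 1.65358 rad
ρ = (1 − cos θ)/κ = (1 − -0.08269)/0.5283 = 2.04938
z = sin θ / κ = 0.99658/0.5283 = 1.88638
x = ρ cos φ = 2.04938 × cos(110.93°) = -0.73209
y = ρ sin φ = 2.04938 × sin(110.93°) = 1.91416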